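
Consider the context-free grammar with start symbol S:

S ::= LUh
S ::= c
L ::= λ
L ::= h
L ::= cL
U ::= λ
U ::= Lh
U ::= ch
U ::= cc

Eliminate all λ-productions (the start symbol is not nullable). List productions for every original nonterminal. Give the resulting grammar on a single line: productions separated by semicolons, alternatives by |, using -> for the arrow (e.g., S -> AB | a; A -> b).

Nullable set: {L, U}.
S -> LUh: L, U nullable, giving LUh | Lh | Uh | h.
Drop L -> λ.
L -> cL: L nullable, giving c | cL.
Drop U -> λ.
U -> Lh: L nullable, giving Lh | h.
Unchanged (no nullable symbols): S -> c; L -> h; U -> cc; U -> ch.

S -> c | h | Lh | Uh | LUh; L -> c | h | cL; U -> h | Lh | cc | ch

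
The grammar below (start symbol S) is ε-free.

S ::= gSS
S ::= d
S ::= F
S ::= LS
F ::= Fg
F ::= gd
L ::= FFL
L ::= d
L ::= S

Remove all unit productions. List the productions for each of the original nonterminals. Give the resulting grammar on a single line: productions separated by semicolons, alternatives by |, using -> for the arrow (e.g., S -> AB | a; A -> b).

Unit productions: L->S, S->F.
Unit pairs (A ⇒* B via units): (L,F), (L,S), (S,F).
S: inherits non-unit rules of {F, S} → Fg | LS | d | gSS | gd.
F: inherits non-unit rules of {F} → Fg | gd.
L: inherits non-unit rules of {F, L, S} → FFL | Fg | LS | d | gSS | gd.

S -> d | Fg | LS | gd | gSS; F -> Fg | gd; L -> d | Fg | LS | gd | FFL | gSS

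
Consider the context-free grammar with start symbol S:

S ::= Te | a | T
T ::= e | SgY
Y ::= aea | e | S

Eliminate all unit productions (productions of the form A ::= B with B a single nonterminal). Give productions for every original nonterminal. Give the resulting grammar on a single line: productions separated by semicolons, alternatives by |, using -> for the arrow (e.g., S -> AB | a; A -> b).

S -> a | e | Te | SgY; T -> e | SgY; Y -> a | e | Te | SgY | aea

Unit productions: S->T, Y->S.
Unit pairs (A ⇒* B via units): (S,T), (Y,S), (Y,T).
S: inherits non-unit rules of {S, T} → SgY | Te | a | e.
T: inherits non-unit rules of {T} → SgY | e.
Y: inherits non-unit rules of {S, T, Y} → SgY | Te | a | aea | e.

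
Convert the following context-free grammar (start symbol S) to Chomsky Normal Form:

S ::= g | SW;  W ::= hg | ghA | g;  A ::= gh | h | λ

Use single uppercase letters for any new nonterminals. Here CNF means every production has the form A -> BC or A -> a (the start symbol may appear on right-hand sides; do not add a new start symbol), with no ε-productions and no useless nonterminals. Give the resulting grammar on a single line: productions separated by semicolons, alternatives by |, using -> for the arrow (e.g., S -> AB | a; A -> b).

Nullable: {A}; after ε-elimination: S -> g | SW; A -> h | gh; W -> g | gh | hg | ghA.
No unit productions to eliminate.
TERM: introduce B -> g, C -> h and substitute in every rule of length ≥2.
BIN: W -> BCA becomes W -> BD, D -> CA.

S -> g | SW; A -> h | BC; B -> g; C -> h; D -> CA; W -> g | BC | BD | CB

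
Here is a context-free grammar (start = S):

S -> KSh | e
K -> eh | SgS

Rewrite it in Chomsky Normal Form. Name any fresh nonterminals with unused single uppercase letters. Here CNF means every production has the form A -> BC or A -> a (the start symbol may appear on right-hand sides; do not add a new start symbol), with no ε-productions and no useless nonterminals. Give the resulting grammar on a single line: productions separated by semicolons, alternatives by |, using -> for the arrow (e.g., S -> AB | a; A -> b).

S -> e | KE; A -> g; B -> e; C -> h; D -> AS; E -> SC; K -> BC | SD

No ε-productions.
No unit productions to eliminate.
TERM: introduce B -> e, A -> g, C -> h and substitute in every rule of length ≥2.
BIN: K -> SAS becomes K -> SD, D -> AS; S -> KSC becomes S -> KE, E -> SC.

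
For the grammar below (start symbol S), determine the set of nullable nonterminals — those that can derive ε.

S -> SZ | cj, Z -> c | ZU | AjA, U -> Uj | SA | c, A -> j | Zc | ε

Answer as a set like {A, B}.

{A}

Directly nullable (have an ε-rule): {A}.
Not nullable: S, U, Z — each has a terminal in every rule's right-hand side or depends on a non-nullable symbol.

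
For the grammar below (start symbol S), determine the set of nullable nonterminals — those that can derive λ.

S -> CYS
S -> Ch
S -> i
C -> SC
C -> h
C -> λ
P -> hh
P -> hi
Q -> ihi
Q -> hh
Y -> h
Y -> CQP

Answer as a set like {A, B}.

{C}

Directly nullable (have an ε-rule): {C}.
Not nullable: P, Q, S, Y — each has a terminal in every rule's right-hand side or depends on a non-nullable symbol.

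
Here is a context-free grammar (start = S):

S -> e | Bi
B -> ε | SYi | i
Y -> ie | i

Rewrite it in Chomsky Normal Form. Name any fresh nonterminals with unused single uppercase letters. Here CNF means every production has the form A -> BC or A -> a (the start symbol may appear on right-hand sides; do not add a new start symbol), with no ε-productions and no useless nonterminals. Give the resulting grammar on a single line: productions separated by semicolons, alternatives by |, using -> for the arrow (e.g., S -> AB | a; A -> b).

S -> e | i | BA; A -> i; B -> i | SD; C -> e; D -> YA; Y -> i | AC

Nullable: {B}; after ε-elimination: S -> e | i | Bi; B -> i | SYi; Y -> i | ie.
No unit productions to eliminate.
TERM: introduce C -> e, A -> i and substitute in every rule of length ≥2.
BIN: B -> SYA becomes B -> SD, D -> YA.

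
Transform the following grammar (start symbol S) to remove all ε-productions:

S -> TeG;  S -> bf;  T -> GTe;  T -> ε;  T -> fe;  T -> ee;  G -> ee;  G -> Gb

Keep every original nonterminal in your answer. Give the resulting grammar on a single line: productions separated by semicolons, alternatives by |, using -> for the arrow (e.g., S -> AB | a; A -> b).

Nullable set: {T}.
S -> TeG: T nullable, giving TeG | eG.
Drop T -> ε.
T -> GTe: T nullable, giving GTe | Ge.
Unchanged (no nullable symbols): S -> bf; G -> Gb; G -> ee; T -> ee; T -> fe.

S -> bf | eG | TeG; G -> Gb | ee; T -> Ge | ee | fe | GTe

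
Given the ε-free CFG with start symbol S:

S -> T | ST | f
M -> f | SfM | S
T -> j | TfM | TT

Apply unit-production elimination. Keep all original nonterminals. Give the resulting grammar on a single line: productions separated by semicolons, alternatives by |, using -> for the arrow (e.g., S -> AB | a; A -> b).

S -> f | j | ST | TT | TfM; M -> f | j | ST | TT | SfM | TfM; T -> j | TT | TfM

Unit productions: M->S, S->T.
Unit pairs (A ⇒* B via units): (M,S), (M,T), (S,T).
S: inherits non-unit rules of {S, T} → ST | TT | TfM | f | j.
M: inherits non-unit rules of {M, S, T} → ST | SfM | TT | TfM | f | j.
T: inherits non-unit rules of {T} → TT | TfM | j.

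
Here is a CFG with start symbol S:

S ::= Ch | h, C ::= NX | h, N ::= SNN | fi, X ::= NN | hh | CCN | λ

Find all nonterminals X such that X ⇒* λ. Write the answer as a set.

{X}

Directly nullable (have an ε-rule): {X}.
Not nullable: C, N, S — each has a terminal in every rule's right-hand side or depends on a non-nullable symbol.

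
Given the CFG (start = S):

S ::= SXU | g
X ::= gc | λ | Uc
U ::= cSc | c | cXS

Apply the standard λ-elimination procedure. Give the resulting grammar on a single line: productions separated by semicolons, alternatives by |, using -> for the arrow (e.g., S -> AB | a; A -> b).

S -> g | SU | SXU; U -> c | cS | cSc | cXS; X -> Uc | gc

Nullable set: {X}.
S -> SXU: X nullable, giving SU | SXU.
U -> cXS: X nullable, giving cS | cXS.
Drop X -> λ.
Unchanged (no nullable symbols): S -> g; U -> c; U -> cSc; X -> Uc; X -> gc.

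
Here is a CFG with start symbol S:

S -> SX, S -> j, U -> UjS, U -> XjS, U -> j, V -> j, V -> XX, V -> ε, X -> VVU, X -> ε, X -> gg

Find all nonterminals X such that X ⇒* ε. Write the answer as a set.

{V, X}

Directly nullable (have an ε-rule): {V, X}.
Not nullable: S, U — each has a terminal in every rule's right-hand side or depends on a non-nullable symbol.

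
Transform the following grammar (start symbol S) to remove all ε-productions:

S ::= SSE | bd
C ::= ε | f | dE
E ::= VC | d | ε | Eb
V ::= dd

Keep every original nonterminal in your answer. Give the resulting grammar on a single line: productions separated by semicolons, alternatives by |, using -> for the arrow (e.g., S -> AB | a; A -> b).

S -> SS | bd | SSE; C -> d | f | dE; E -> V | b | d | Eb | VC; V -> dd

Nullable set: {C, E}.
S -> SSE: E nullable, giving SS | SSE.
Drop C -> ε.
C -> dE: E nullable, giving d | dE.
Drop E -> ε.
E -> Eb: E nullable, giving Eb | b.
E -> VC: C nullable, giving V | VC.
Unchanged (no nullable symbols): S -> bd; C -> f; E -> d; V -> dd.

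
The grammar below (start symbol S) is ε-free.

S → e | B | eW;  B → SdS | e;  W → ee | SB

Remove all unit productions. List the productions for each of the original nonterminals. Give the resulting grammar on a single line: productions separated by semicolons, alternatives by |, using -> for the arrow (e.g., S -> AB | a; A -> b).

S -> e | eW | SdS; B -> e | SdS; W -> SB | ee

Unit productions: S->B.
Unit pairs (A ⇒* B via units): (S,B).
S: inherits non-unit rules of {B, S} → SdS | e | eW.
B: inherits non-unit rules of {B} → SdS | e.
W: inherits non-unit rules of {W} → SB | ee.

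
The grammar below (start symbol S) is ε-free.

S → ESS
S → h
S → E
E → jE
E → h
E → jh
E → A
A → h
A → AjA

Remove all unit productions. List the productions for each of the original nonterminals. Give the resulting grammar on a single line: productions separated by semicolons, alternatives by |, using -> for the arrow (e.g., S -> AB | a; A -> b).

S -> h | jE | jh | AjA | ESS; A -> h | AjA; E -> h | jE | jh | AjA

Unit productions: E->A, S->E.
Unit pairs (A ⇒* B via units): (E,A), (S,A), (S,E).
S: inherits non-unit rules of {A, E, S} → AjA | ESS | h | jE | jh.
A: inherits non-unit rules of {A} → AjA | h.
E: inherits non-unit rules of {A, E} → AjA | h | jE | jh.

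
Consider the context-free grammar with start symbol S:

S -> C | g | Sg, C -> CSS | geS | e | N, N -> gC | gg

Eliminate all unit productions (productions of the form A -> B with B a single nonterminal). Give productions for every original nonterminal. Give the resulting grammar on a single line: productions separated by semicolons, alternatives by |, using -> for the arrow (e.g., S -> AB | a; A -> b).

Unit productions: C->N, S->C.
Unit pairs (A ⇒* B via units): (C,N), (S,C), (S,N).
S: inherits non-unit rules of {C, N, S} → CSS | Sg | e | g | gC | geS | gg.
C: inherits non-unit rules of {C, N} → CSS | e | gC | geS | gg.
N: inherits non-unit rules of {N} → gC | gg.

S -> e | g | Sg | gC | gg | CSS | geS; C -> e | gC | gg | CSS | geS; N -> gC | gg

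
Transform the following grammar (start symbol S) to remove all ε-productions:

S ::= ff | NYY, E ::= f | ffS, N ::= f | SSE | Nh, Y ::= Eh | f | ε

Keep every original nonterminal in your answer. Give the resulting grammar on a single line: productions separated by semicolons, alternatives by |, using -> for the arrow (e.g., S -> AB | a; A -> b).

Nullable set: {Y}.
S -> NYY: Y, Y nullable, giving N | NY | NYY.
Drop Y -> ε.
Unchanged (no nullable symbols): S -> ff; E -> f; E -> ffS; N -> Nh; N -> SSE; N -> f; Y -> Eh; Y -> f.

S -> N | NY | ff | NYY; E -> f | ffS; N -> f | Nh | SSE; Y -> f | Eh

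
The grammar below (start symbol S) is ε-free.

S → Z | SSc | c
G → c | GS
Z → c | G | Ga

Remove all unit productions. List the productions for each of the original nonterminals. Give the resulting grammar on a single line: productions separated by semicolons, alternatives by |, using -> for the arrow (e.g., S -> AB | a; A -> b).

Unit productions: S->Z, Z->G.
Unit pairs (A ⇒* B via units): (S,G), (S,Z), (Z,G).
S: inherits non-unit rules of {G, S, Z} → GS | Ga | SSc | c.
G: inherits non-unit rules of {G} → GS | c.
Z: inherits non-unit rules of {G, Z} → GS | Ga | c.

S -> c | GS | Ga | SSc; G -> c | GS; Z -> c | GS | Ga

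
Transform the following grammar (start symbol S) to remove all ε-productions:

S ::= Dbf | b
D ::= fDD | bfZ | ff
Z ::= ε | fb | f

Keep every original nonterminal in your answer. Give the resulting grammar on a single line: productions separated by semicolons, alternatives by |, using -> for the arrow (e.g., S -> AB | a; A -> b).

S -> b | Dbf; D -> bf | ff | bfZ | fDD; Z -> f | fb

Nullable set: {Z}.
D -> bfZ: Z nullable, giving bf | bfZ.
Drop Z -> ε.
Unchanged (no nullable symbols): S -> Dbf; S -> b; D -> fDD; D -> ff; Z -> f; Z -> fb.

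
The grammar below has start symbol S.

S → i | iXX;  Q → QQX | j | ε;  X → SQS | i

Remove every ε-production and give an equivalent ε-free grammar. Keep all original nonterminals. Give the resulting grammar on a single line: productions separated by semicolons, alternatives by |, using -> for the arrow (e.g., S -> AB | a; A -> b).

Nullable set: {Q}.
Drop Q -> ε.
Q -> QQX: Q, Q nullable, giving QQX | QX | X.
X -> SQS: Q nullable, giving SQS | SS.
Unchanged (no nullable symbols): S -> i; S -> iXX; Q -> j; X -> i.

S -> i | iXX; Q -> X | j | QX | QQX; X -> i | SS | SQS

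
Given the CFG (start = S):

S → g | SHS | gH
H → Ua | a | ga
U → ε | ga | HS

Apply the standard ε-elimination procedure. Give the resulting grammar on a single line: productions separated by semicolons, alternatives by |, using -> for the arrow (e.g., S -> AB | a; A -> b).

Nullable set: {U}.
H -> Ua: U nullable, giving Ua | a.
Drop U -> ε.
Unchanged (no nullable symbols): S -> SHS; S -> g; S -> gH; H -> a; H -> ga; U -> HS; U -> ga.

S -> g | gH | SHS; H -> a | Ua | ga; U -> HS | ga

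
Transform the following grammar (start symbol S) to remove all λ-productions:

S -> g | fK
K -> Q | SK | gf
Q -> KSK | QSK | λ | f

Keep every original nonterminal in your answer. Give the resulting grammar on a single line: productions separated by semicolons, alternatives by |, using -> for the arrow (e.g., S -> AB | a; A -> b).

S -> f | g | fK; K -> Q | S | SK | gf; Q -> S | f | KS | QS | SK | KSK | QSK

Nullable set: {K, Q}.
S -> fK: K nullable, giving f | fK.
K -> Q: Q nullable, giving Q.
K -> SK: K nullable, giving S | SK.
Drop Q -> λ.
Q -> KSK: K, K nullable, giving KS | KSK | S | SK.
Q -> QSK: Q, K nullable, giving QS | QSK | S | SK.
Unchanged (no nullable symbols): S -> g; K -> gf; Q -> f.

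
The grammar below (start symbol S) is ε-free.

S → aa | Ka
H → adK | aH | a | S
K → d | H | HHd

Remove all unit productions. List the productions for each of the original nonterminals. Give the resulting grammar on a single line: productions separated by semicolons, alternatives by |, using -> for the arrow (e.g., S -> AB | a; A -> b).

Unit productions: H->S, K->H.
Unit pairs (A ⇒* B via units): (H,S), (K,H), (K,S).
S: inherits non-unit rules of {S} → Ka | aa.
H: inherits non-unit rules of {H, S} → Ka | a | aH | aa | adK.
K: inherits non-unit rules of {H, K, S} → HHd | Ka | a | aH | aa | adK | d.

S -> Ka | aa; H -> a | Ka | aH | aa | adK; K -> a | d | Ka | aH | aa | HHd | adK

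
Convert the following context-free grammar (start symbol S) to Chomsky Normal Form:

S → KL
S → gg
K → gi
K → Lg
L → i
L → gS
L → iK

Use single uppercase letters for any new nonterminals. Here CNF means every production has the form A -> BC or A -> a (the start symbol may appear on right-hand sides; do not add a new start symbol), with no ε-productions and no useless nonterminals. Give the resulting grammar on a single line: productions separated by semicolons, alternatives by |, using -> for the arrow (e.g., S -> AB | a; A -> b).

S -> AA | KL; A -> g; B -> i; K -> AB | LA; L -> i | AS | BK

No ε-productions.
No unit productions to eliminate.
TERM: introduce A -> g, B -> i and substitute in every rule of length ≥2.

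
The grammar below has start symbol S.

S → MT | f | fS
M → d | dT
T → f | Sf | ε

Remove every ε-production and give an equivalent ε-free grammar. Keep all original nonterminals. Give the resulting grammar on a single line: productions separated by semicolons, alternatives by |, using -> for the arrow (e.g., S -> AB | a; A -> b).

S -> M | f | MT | fS; M -> d | dT; T -> f | Sf

Nullable set: {T}.
S -> MT: T nullable, giving M | MT.
M -> dT: T nullable, giving d | dT.
Drop T -> ε.
Unchanged (no nullable symbols): S -> f; S -> fS; M -> d; T -> Sf; T -> f.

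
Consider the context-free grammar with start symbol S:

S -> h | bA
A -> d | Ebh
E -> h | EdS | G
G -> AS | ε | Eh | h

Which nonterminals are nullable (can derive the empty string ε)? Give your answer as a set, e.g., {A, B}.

{E, G}

Directly nullable (have an ε-rule): {G}.
E is nullable via E -> G (every symbol on the right is already known nullable).
Not nullable: A, S — each has a terminal in every rule's right-hand side or depends on a non-nullable symbol.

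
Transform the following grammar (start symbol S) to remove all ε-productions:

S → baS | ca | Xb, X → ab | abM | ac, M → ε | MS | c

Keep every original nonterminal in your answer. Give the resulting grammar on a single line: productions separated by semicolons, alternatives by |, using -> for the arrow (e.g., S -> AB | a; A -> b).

S -> Xb | ca | baS; M -> S | c | MS; X -> ab | ac | abM

Nullable set: {M}.
Drop M -> ε.
M -> MS: M nullable, giving MS | S.
X -> abM: M nullable, giving ab | abM.
Unchanged (no nullable symbols): S -> Xb; S -> baS; S -> ca; M -> c; X -> ab; X -> ac.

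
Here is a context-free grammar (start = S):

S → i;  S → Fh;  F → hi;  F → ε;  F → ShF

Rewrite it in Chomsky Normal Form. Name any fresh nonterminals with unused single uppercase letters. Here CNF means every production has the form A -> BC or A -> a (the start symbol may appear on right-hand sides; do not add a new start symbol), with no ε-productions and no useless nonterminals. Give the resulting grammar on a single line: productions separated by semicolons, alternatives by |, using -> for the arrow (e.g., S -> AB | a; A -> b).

S -> h | i | FA; A -> h; B -> i; C -> AF; F -> AB | SA | SC

Nullable: {F}; after ε-elimination: S -> h | i | Fh; F -> Sh | hi | ShF.
No unit productions to eliminate.
TERM: introduce A -> h, B -> i and substitute in every rule of length ≥2.
BIN: F -> SAF becomes F -> SC, C -> AF.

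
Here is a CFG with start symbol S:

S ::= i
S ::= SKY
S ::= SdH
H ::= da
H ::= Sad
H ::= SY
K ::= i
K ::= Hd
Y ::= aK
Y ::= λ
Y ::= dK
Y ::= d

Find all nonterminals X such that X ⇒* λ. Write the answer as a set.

{Y}

Directly nullable (have an ε-rule): {Y}.
Not nullable: H, K, S — each has a terminal in every rule's right-hand side or depends on a non-nullable symbol.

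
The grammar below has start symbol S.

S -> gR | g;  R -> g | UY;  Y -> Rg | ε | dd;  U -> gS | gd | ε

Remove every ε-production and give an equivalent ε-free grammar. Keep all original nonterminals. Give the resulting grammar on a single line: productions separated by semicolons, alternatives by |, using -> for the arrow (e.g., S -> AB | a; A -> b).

Nullable set: {R, U, Y}.
S -> gR: R nullable, giving g | gR.
R -> UY: U, Y nullable, giving U | UY | Y.
Drop U -> ε.
Drop Y -> ε.
Y -> Rg: R nullable, giving Rg | g.
Unchanged (no nullable symbols): S -> g; R -> g; U -> gS; U -> gd; Y -> dd.

S -> g | gR; R -> U | Y | g | UY; U -> gS | gd; Y -> g | Rg | dd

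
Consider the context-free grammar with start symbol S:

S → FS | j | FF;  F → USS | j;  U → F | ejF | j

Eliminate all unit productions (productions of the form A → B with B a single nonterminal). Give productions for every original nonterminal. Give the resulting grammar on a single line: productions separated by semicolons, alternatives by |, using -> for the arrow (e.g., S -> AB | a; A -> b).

Unit productions: U->F.
Unit pairs (A ⇒* B via units): (U,F).
S: inherits non-unit rules of {S} → FF | FS | j.
F: inherits non-unit rules of {F} → USS | j.
U: inherits non-unit rules of {F, U} → USS | ejF | j.

S -> j | FF | FS; F -> j | USS; U -> j | USS | ejF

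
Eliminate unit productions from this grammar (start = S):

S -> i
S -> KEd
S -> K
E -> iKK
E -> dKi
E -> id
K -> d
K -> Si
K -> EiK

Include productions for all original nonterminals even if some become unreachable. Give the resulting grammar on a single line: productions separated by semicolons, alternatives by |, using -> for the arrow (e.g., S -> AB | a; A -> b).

S -> d | i | Si | EiK | KEd; E -> id | dKi | iKK; K -> d | Si | EiK

Unit productions: S->K.
Unit pairs (A ⇒* B via units): (S,K).
S: inherits non-unit rules of {K, S} → EiK | KEd | Si | d | i.
E: inherits non-unit rules of {E} → dKi | iKK | id.
K: inherits non-unit rules of {K} → EiK | Si | d.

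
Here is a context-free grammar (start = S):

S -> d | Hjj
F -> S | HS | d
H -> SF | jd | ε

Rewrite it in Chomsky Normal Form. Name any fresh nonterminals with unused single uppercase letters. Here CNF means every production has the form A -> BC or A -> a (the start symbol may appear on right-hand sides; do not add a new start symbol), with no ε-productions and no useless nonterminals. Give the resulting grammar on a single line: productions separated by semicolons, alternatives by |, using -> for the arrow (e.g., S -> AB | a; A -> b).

Nullable: {H}; after ε-elimination: S -> d | jj | Hjj; F -> S | d | HS; H -> SF | jd.
After unit-elimination: S -> d | jj | Hjj; F -> d | HS | jj | Hjj; H -> SF | jd.
TERM: introduce B -> d, A -> j and substitute in every rule of length ≥2.
BIN: F -> HAA becomes F -> HC, C -> AA; S -> HAA becomes S -> HD, D -> AA.

S -> d | AA | HD; A -> j; B -> d; C -> AA; D -> AA; F -> d | AA | HC | HS; H -> AB | SF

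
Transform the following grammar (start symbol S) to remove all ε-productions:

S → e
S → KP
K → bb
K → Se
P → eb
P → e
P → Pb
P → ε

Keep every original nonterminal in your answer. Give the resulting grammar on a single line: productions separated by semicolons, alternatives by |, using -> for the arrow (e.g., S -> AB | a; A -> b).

S -> K | e | KP; K -> Se | bb; P -> b | e | Pb | eb

Nullable set: {P}.
S -> KP: P nullable, giving K | KP.
Drop P -> ε.
P -> Pb: P nullable, giving Pb | b.
Unchanged (no nullable symbols): S -> e; K -> Se; K -> bb; P -> e; P -> eb.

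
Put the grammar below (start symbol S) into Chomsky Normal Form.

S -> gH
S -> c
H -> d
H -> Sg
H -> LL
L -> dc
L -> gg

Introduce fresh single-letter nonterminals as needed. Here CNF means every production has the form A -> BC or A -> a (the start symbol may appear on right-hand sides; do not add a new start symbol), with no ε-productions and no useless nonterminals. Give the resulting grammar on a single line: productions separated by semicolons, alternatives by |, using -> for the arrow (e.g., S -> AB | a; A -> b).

S -> c | AH; A -> g; B -> d; C -> c; H -> d | LL | SA; L -> AA | BC

No ε-productions.
No unit productions to eliminate.
TERM: introduce C -> c, B -> d, A -> g and substitute in every rule of length ≥2.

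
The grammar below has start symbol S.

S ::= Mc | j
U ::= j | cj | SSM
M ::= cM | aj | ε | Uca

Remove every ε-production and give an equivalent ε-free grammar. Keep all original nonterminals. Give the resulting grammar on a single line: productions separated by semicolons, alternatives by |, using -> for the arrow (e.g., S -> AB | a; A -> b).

S -> c | j | Mc; M -> c | aj | cM | Uca; U -> j | SS | cj | SSM

Nullable set: {M}.
S -> Mc: M nullable, giving Mc | c.
Drop M -> ε.
M -> cM: M nullable, giving c | cM.
U -> SSM: M nullable, giving SS | SSM.
Unchanged (no nullable symbols): S -> j; M -> Uca; M -> aj; U -> cj; U -> j.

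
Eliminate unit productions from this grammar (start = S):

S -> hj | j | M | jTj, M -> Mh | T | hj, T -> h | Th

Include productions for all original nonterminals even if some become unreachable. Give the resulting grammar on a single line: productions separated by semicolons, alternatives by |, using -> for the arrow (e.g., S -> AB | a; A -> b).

S -> h | j | Mh | Th | hj | jTj; M -> h | Mh | Th | hj; T -> h | Th

Unit productions: M->T, S->M.
Unit pairs (A ⇒* B via units): (M,T), (S,M), (S,T).
S: inherits non-unit rules of {M, S, T} → Mh | Th | h | hj | j | jTj.
M: inherits non-unit rules of {M, T} → Mh | Th | h | hj.
T: inherits non-unit rules of {T} → Th | h.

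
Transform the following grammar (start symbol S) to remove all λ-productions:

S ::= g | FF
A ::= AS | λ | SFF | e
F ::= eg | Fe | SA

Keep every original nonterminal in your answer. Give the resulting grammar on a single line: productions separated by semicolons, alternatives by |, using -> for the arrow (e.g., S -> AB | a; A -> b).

S -> g | FF; A -> S | e | AS | SFF; F -> S | Fe | SA | eg

Nullable set: {A}.
Drop A -> λ.
A -> AS: A nullable, giving AS | S.
F -> SA: A nullable, giving S | SA.
Unchanged (no nullable symbols): S -> FF; S -> g; A -> SFF; A -> e; F -> Fe; F -> eg.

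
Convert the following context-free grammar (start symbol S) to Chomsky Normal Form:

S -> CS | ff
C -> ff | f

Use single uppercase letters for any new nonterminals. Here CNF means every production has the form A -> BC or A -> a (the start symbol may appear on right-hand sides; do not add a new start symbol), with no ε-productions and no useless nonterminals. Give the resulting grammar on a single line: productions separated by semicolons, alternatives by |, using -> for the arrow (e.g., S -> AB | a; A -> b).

S -> AA | CS; A -> f; C -> f | AA

No ε-productions.
No unit productions to eliminate.
TERM: introduce A -> f and substitute in every rule of length ≥2.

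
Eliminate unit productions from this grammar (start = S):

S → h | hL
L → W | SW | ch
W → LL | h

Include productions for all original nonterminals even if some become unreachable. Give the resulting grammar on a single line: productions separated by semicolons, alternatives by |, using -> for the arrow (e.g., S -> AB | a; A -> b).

S -> h | hL; L -> h | LL | SW | ch; W -> h | LL

Unit productions: L->W.
Unit pairs (A ⇒* B via units): (L,W).
S: inherits non-unit rules of {S} → h | hL.
L: inherits non-unit rules of {L, W} → LL | SW | ch | h.
W: inherits non-unit rules of {W} → LL | h.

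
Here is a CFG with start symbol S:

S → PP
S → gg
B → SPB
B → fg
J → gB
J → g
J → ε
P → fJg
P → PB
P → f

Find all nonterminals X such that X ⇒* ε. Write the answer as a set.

Directly nullable (have an ε-rule): {J}.
Not nullable: B, P, S — each has a terminal in every rule's right-hand side or depends on a non-nullable symbol.

{J}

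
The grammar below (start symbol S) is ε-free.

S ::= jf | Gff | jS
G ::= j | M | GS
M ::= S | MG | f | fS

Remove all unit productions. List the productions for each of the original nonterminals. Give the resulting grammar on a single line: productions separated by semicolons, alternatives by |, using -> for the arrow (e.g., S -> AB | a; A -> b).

S -> jS | jf | Gff; G -> f | j | GS | MG | fS | jS | jf | Gff; M -> f | MG | fS | jS | jf | Gff

Unit productions: G->M, M->S.
Unit pairs (A ⇒* B via units): (G,M), (G,S), (M,S).
S: inherits non-unit rules of {S} → Gff | jS | jf.
G: inherits non-unit rules of {G, M, S} → GS | Gff | MG | f | fS | j | jS | jf.
M: inherits non-unit rules of {M, S} → Gff | MG | f | fS | jS | jf.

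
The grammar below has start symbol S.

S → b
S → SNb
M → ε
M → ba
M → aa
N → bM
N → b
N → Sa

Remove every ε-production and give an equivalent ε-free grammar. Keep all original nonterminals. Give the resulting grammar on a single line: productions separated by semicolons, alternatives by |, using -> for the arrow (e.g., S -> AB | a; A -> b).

Nullable set: {M}.
Drop M -> ε.
N -> bM: M nullable, giving b | bM.
Unchanged (no nullable symbols): S -> SNb; S -> b; M -> aa; M -> ba; N -> Sa; N -> b.

S -> b | SNb; M -> aa | ba; N -> b | Sa | bM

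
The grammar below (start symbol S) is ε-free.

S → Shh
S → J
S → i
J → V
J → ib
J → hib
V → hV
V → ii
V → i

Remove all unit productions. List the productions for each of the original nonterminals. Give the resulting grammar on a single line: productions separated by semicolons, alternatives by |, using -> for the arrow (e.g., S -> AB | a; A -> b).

S -> i | hV | ib | ii | Shh | hib; J -> i | hV | ib | ii | hib; V -> i | hV | ii

Unit productions: J->V, S->J.
Unit pairs (A ⇒* B via units): (J,V), (S,J), (S,V).
S: inherits non-unit rules of {J, S, V} → Shh | hV | hib | i | ib | ii.
J: inherits non-unit rules of {J, V} → hV | hib | i | ib | ii.
V: inherits non-unit rules of {V} → hV | i | ii.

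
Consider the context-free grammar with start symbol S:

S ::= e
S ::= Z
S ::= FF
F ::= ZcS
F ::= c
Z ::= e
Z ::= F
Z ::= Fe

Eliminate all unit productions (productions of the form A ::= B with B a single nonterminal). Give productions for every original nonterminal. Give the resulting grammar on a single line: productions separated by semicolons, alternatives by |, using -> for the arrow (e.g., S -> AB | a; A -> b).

S -> c | e | FF | Fe | ZcS; F -> c | ZcS; Z -> c | e | Fe | ZcS

Unit productions: S->Z, Z->F.
Unit pairs (A ⇒* B via units): (S,F), (S,Z), (Z,F).
S: inherits non-unit rules of {F, S, Z} → FF | Fe | ZcS | c | e.
F: inherits non-unit rules of {F} → ZcS | c.
Z: inherits non-unit rules of {F, Z} → Fe | ZcS | c | e.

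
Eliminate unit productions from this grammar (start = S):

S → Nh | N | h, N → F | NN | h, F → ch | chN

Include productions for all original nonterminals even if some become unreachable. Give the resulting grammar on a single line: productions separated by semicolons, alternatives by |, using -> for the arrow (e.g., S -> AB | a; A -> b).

S -> h | NN | Nh | ch | chN; F -> ch | chN; N -> h | NN | ch | chN

Unit productions: N->F, S->N.
Unit pairs (A ⇒* B via units): (N,F), (S,F), (S,N).
S: inherits non-unit rules of {F, N, S} → NN | Nh | ch | chN | h.
F: inherits non-unit rules of {F} → ch | chN.
N: inherits non-unit rules of {F, N} → NN | ch | chN | h.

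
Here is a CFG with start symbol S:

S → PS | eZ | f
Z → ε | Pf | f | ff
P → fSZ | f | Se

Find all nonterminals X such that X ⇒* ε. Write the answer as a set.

Directly nullable (have an ε-rule): {Z}.
Not nullable: P, S — each has a terminal in every rule's right-hand side or depends on a non-nullable symbol.

{Z}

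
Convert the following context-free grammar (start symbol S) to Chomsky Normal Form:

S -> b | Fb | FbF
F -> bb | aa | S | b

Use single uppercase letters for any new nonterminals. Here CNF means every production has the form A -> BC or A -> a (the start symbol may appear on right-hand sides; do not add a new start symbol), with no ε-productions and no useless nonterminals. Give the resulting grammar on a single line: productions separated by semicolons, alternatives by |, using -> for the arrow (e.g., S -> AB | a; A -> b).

S -> b | FA | FD; A -> b; B -> a; C -> AF; D -> AF; F -> b | AA | BB | FA | FC

No ε-productions.
After unit-elimination: S -> b | Fb | FbF; F -> b | Fb | aa | bb | FbF.
TERM: introduce B -> a, A -> b and substitute in every rule of length ≥2.
BIN: F -> FAF becomes F -> FC, C -> AF; S -> FAF becomes S -> FD, D -> AF.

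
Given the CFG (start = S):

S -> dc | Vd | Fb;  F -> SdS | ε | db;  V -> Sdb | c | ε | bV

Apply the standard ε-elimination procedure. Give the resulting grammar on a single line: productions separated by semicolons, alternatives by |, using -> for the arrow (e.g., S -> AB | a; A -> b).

Nullable set: {F, V}.
S -> Fb: F nullable, giving Fb | b.
S -> Vd: V nullable, giving Vd | d.
Drop F -> ε.
Drop V -> ε.
V -> bV: V nullable, giving b | bV.
Unchanged (no nullable symbols): S -> dc; F -> SdS; F -> db; V -> Sdb; V -> c.

S -> b | d | Fb | Vd | dc; F -> db | SdS; V -> b | c | bV | Sdb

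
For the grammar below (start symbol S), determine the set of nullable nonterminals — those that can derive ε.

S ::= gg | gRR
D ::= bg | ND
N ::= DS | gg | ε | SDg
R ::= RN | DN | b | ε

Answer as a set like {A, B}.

{N, R}

Directly nullable (have an ε-rule): {N, R}.
Not nullable: D, S — each has a terminal in every rule's right-hand side or depends on a non-nullable symbol.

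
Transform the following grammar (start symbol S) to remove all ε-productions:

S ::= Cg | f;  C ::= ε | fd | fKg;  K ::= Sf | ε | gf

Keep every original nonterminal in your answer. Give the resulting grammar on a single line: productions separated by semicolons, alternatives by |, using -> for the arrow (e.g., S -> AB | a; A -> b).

S -> f | g | Cg; C -> fd | fg | fKg; K -> Sf | gf

Nullable set: {C, K}.
S -> Cg: C nullable, giving Cg | g.
Drop C -> ε.
C -> fKg: K nullable, giving fKg | fg.
Drop K -> ε.
Unchanged (no nullable symbols): S -> f; C -> fd; K -> Sf; K -> gf.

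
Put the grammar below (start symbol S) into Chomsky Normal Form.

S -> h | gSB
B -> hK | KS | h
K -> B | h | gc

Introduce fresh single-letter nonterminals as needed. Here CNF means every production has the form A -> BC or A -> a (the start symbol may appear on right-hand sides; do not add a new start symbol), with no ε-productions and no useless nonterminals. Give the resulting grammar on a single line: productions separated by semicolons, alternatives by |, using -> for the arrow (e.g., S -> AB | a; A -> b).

S -> h | CE; A -> h; B -> h | AK | KS; C -> g; D -> c; E -> SB; K -> h | AK | CD | KS

No ε-productions.
After unit-elimination: S -> h | gSB; B -> h | KS | hK; K -> h | KS | gc | hK.
TERM: introduce D -> c, C -> g, A -> h and substitute in every rule of length ≥2.
BIN: S -> CSB becomes S -> CE, E -> SB.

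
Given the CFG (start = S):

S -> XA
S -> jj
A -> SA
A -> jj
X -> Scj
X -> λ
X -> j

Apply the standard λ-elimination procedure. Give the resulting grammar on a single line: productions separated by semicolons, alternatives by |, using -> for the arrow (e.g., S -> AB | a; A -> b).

Nullable set: {X}.
S -> XA: X nullable, giving A | XA.
Drop X -> λ.
Unchanged (no nullable symbols): S -> jj; A -> SA; A -> jj; X -> Scj; X -> j.

S -> A | XA | jj; A -> SA | jj; X -> j | Scj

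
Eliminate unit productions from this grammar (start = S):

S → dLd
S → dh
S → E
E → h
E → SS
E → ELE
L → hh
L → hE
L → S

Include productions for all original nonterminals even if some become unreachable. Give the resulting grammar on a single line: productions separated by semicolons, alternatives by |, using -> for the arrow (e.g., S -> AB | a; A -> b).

S -> h | SS | dh | ELE | dLd; E -> h | SS | ELE; L -> h | SS | dh | hE | hh | ELE | dLd

Unit productions: L->S, S->E.
Unit pairs (A ⇒* B via units): (L,E), (L,S), (S,E).
S: inherits non-unit rules of {E, S} → ELE | SS | dLd | dh | h.
E: inherits non-unit rules of {E} → ELE | SS | h.
L: inherits non-unit rules of {E, L, S} → ELE | SS | dLd | dh | h | hE | hh.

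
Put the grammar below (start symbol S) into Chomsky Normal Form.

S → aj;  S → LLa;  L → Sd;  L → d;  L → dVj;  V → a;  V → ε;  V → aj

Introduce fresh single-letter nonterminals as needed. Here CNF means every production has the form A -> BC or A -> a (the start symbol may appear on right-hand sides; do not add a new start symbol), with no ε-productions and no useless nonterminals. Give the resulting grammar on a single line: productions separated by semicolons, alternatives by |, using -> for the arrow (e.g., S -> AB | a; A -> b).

S -> CB | LE; A -> d; B -> j; C -> a; D -> VB; E -> LC; L -> d | AB | AD | SA; V -> a | CB

Nullable: {V}; after ε-elimination: S -> aj | LLa; L -> d | Sd | dj | dVj; V -> a | aj.
No unit productions to eliminate.
TERM: introduce C -> a, A -> d, B -> j and substitute in every rule of length ≥2.
BIN: L -> AVB becomes L -> AD, D -> VB; S -> LLC becomes S -> LE, E -> LC.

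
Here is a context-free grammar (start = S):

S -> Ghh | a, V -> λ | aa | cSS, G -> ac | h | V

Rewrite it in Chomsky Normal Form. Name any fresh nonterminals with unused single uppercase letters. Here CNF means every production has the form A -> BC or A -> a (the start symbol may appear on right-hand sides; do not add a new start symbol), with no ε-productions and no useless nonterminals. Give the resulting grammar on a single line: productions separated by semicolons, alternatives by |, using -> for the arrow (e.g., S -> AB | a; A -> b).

Nullable: {G, V}; after ε-elimination: S -> a | hh | Ghh; G -> V | h | ac; V -> aa | cSS.
After unit-elimination: S -> a | hh | Ghh; G -> h | aa | ac | cSS; V -> aa | cSS.
TERM: introduce A -> a, B -> c, C -> h and substitute in every rule of length ≥2.
BIN: G -> BSS becomes G -> BD, D -> SS; S -> GCC becomes S -> GE, E -> CC; V -> BSS becomes V -> BF, F -> SS.
Drop unreachable/unproductive: V.

S -> a | CC | GE; A -> a; B -> c; C -> h; D -> SS; E -> CC; G -> h | AA | AB | BD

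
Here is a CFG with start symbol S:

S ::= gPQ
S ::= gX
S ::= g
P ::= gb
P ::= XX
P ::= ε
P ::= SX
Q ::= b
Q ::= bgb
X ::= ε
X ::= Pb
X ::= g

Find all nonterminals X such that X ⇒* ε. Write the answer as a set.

{P, X}

Directly nullable (have an ε-rule): {P, X}.
Not nullable: Q, S — each has a terminal in every rule's right-hand side or depends on a non-nullable symbol.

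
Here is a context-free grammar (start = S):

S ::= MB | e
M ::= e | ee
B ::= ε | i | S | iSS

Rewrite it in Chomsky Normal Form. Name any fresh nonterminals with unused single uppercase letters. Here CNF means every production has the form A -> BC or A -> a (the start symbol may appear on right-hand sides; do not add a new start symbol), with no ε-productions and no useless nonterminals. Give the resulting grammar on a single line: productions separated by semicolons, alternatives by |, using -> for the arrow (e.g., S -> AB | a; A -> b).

Nullable: {B}; after ε-elimination: S -> M | e | MB; B -> S | i | iSS; M -> e | ee.
After unit-elimination: S -> e | MB | ee; B -> e | i | MB | ee | iSS; M -> e | ee.
TERM: introduce A -> e, C -> i and substitute in every rule of length ≥2.
BIN: B -> CSS becomes B -> CD, D -> SS.

S -> e | AA | MB; A -> e; B -> e | i | AA | CD | MB; C -> i; D -> SS; M -> e | AA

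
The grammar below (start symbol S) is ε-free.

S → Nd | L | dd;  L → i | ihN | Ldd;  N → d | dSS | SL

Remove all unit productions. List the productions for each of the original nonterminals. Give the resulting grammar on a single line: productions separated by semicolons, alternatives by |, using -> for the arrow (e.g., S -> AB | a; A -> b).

Unit productions: S->L.
Unit pairs (A ⇒* B via units): (S,L).
S: inherits non-unit rules of {L, S} → Ldd | Nd | dd | i | ihN.
L: inherits non-unit rules of {L} → Ldd | i | ihN.
N: inherits non-unit rules of {N} → SL | d | dSS.

S -> i | Nd | dd | Ldd | ihN; L -> i | Ldd | ihN; N -> d | SL | dSS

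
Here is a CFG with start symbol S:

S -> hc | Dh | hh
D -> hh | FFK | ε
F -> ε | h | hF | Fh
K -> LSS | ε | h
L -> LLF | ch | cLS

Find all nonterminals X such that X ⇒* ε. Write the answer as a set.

Directly nullable (have an ε-rule): {D, F, K}.
Not nullable: L, S — each has a terminal in every rule's right-hand side or depends on a non-nullable symbol.

{D, F, K}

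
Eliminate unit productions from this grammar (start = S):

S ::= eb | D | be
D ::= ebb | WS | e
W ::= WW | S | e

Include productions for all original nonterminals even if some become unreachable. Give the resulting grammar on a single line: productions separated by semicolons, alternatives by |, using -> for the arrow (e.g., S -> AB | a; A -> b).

Unit productions: S->D, W->S.
Unit pairs (A ⇒* B via units): (S,D), (W,D), (W,S).
S: inherits non-unit rules of {D, S} → WS | be | e | eb | ebb.
D: inherits non-unit rules of {D} → WS | e | ebb.
W: inherits non-unit rules of {D, S, W} → WS | WW | be | e | eb | ebb.

S -> e | WS | be | eb | ebb; D -> e | WS | ebb; W -> e | WS | WW | be | eb | ebb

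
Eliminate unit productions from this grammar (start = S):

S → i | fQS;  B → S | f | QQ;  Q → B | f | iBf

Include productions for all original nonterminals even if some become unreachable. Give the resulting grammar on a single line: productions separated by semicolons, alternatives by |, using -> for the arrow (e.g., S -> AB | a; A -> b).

S -> i | fQS; B -> f | i | QQ | fQS; Q -> f | i | QQ | fQS | iBf

Unit productions: B->S, Q->B.
Unit pairs (A ⇒* B via units): (B,S), (Q,B), (Q,S).
S: inherits non-unit rules of {S} → fQS | i.
B: inherits non-unit rules of {B, S} → QQ | f | fQS | i.
Q: inherits non-unit rules of {B, Q, S} → QQ | f | fQS | i | iBf.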